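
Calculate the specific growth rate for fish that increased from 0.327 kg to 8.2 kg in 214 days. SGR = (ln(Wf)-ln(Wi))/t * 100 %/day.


ln(W_f) = ln(8.2) = 2.1041342
ln(W_i) = ln(0.327) = -1.1177951
ln(W_f) - ln(W_i) = 2.1041342 - -1.1177951 = 3.2219293
SGR = 3.2219293 / 214 * 100 = 1.50557 %/day

1.50557 %/day


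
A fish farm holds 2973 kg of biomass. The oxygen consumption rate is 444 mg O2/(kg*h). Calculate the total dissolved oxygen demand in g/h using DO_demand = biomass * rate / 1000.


Total O2 consumption (mg/h) = 2973 kg * 444 mg/(kg*h) = 1320012 mg/h
Convert to g/h: 1320012 / 1000 = 1320.012 g/h

1320.012 g/h


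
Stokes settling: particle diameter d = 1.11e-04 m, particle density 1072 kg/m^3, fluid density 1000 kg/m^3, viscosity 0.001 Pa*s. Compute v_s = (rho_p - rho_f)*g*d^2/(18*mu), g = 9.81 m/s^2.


Density difference: rho_p - rho_f = 1072 - 1000 = 72 kg/m^3
d^2 = (1.11e-04)^2 = 1.2321e-08 m^2
Numerator = (rho_p - rho_f) * g * d^2 = 72 * 9.81 * 1.2321e-08 = 8.7025687e-06
Denominator = 18 * mu = 18 * 0.001 = 0.018
v_s = 8.7025687e-06 / 0.018 = 4.83476e-04 m/s
Check: Re = rho_f * v_s * d / mu = 1000 * 4.83476e-04 * 1.11e-04 / 0.001 = 0.0537 < 1, so Stokes' law applies.

4.83476e-04 m/s


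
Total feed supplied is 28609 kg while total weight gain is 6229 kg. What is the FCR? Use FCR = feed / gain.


FCR = feed consumed / weight gained
FCR = 28609 kg / 6229 kg = 4.59287

4.59287


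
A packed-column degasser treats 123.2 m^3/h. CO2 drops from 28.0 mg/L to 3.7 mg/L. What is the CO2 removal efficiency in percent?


CO2_out / CO2_in = 3.7 / 28.0 = 0.13214286
Fraction remaining = 0.13214286
efficiency = (1 - 0.13214286) * 100 = 86.7857 %

86.7857 %


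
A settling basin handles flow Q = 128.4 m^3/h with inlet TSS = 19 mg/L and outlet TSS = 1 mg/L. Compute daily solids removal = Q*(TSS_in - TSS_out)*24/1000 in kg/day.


Concentration drop: TSS_in - TSS_out = 19 - 1 = 18 mg/L
Hourly solids removed = Q * dTSS = 128.4 m^3/h * 18 mg/L = 2311.2 g/h  (m^3/h * mg/L = g/h)
Daily solids removed = 2311.2 * 24 = 55468.8 g/day
Convert g to kg: 55468.8 / 1000 = 55.4688 kg/day

55.4688 kg/day


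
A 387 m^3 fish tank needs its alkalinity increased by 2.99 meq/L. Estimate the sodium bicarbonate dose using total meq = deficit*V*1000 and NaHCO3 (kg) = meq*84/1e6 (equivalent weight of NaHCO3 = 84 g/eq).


Tank volume in L = 387 m^3 * 1000 = 387000 L
Total meq required = 2.99 meq/L * 387000 L = 1157130 meq
NaHCO3 mass = 1157130 meq * 84 mg/meq / 1e6 = 97.1989 kg

97.1989 kg


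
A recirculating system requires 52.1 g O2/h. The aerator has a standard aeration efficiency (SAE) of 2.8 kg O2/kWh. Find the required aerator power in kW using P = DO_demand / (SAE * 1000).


SAE in g O2/kWh = 2.8 * 1000 = 2800 g/kWh
P = DO_demand / SAE_g = 52.1 / 2800 = 0.0186071 kW

0.0186071 kW


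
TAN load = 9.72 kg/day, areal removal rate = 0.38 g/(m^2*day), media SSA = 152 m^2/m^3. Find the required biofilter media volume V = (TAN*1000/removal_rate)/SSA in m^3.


A = 9.72*1000 / 0.38 = 25578.947 m^2
V = 25578.947 / 152 = 168.283

168.283 m^3


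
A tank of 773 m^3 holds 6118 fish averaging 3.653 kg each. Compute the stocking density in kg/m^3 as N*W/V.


Total biomass = 6118 fish * 3.653 kg = 22349.054 kg
Density = total biomass / volume = 22349.054 / 773 = 28.9121 kg/m^3

28.9121 kg/m^3


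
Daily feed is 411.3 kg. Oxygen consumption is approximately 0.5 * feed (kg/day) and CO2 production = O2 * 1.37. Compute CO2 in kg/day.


O2 = 411.3 * 0.5 = 205.65
CO2 = 205.65 * 1.37 = 281.7405

281.7405 kg/day


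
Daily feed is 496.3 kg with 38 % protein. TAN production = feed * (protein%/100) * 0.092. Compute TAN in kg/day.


Protein in feed = 496.3 * 38/100 = 188.594 kg/day
TAN = protein * 0.092 = 188.594 * 0.092 = 17.350648 kg/day

17.350648 kg/day


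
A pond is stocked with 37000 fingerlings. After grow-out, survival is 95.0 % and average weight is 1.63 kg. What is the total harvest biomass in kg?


Survivors = 37000 * 95.0/100 = 35150 fish
Harvest biomass = survivors * W_f = 35150 * 1.63 = 57294.5 kg

57294.5 kg


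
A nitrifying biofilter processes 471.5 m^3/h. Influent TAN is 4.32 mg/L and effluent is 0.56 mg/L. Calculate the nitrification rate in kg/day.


Concentration drop: TAN_in - TAN_out = 4.32 - 0.56 = 3.76 mg/L
Hourly TAN removed = Q * dTAN = 471.5 m^3/h * 3.76 mg/L = 1772.84 g/h  (m^3/h * mg/L = g/h)
Daily TAN removed = 1772.84 * 24 = 42548.16 g/day
Convert to kg/day: 42548.16 / 1000 = 42.54816 kg/day

42.54816 kg/day


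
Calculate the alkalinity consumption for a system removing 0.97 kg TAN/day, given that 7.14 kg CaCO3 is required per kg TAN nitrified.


Alkalinity factor: 7.14 kg CaCO3 consumed per kg TAN nitrified
alk = 0.97 kg TAN * 7.14 = 6.9258 kg CaCO3/day

6.9258 kg CaCO3/day


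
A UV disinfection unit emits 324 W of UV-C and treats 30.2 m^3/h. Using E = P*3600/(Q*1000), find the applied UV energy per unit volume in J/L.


Energy delivered per hour = 324 W * 3600 s = 1166400 J/h
Volume treated per hour = 30.2 m^3/h * 1000 = 30200 L/h
dose = 1166400 / 30200 = 38.6225 J/L

38.6225 J/L


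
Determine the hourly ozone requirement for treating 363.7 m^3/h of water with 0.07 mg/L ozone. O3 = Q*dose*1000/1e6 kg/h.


O3 demand (mg/h) = Q * dose * 1000 = 363.7 * 0.07 * 1000 = 25459 mg/h
Convert mg to kg: 25459 / 1e6 = 0.025459 kg/h

0.025459 kg/h


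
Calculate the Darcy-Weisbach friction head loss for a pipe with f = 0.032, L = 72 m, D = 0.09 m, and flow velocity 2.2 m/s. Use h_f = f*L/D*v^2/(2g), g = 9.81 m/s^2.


v^2 = 2.2^2 = 4.84 m^2/s^2
L/D = 72/0.09 = 800
h_f = f*(L/D)*v^2/(2g) = 0.032 * 800 * 4.84 / 19.62 = 6.31519 m

6.31519 m


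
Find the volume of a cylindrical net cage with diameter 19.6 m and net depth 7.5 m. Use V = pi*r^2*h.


r = d/2 = 19.6/2 = 9.8 m
Base area = pi*r^2 = pi*9.8^2 = 301.71856 m^2
Volume = 301.71856 * 7.5 = 2262.89 m^3

2262.89 m^3


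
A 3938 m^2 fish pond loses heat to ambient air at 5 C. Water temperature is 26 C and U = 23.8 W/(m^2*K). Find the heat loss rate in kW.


Temperature difference dT = 26 - 5 = 21 K
Heat loss (W) = U * A * dT = 23.8 * 3938 * 21 = 1968212.4 W
Convert to kW: 1968212.4 / 1000 = 1968.2124 kW

1968.2124 kW


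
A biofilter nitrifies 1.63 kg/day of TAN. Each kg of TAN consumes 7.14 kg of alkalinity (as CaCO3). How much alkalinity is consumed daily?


Alkalinity factor: 7.14 kg CaCO3 consumed per kg TAN nitrified
alk = 1.63 kg TAN * 7.14 = 11.6382 kg CaCO3/day

11.6382 kg CaCO3/day


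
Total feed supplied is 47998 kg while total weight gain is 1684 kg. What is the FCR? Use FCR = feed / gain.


FCR = feed consumed / weight gained
FCR = 47998 kg / 1684 kg = 28.5024

28.5024


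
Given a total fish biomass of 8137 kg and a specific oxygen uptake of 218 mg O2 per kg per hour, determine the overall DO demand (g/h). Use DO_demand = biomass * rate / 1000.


Total O2 consumption (mg/h) = 8137 kg * 218 mg/(kg*h) = 1773866 mg/h
Convert to g/h: 1773866 / 1000 = 1773.866 g/h

1773.866 g/h


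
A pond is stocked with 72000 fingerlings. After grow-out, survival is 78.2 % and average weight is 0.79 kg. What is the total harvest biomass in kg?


Survivors = 72000 * 78.2/100 = 56304 fish
Harvest biomass = survivors * W_f = 56304 * 0.79 = 44480.16 kg

44480.16 kg


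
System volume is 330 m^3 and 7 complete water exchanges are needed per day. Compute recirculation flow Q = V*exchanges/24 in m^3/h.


Daily recirculation volume = 330 m^3 * 7 = 2310 m^3/day
Flow rate Q = daily volume / 24 h = 2310 / 24 = 96.25 m^3/h

96.25 m^3/h


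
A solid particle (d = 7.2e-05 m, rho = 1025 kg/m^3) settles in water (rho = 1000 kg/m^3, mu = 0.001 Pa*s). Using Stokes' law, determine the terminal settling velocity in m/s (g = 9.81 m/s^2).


Density difference: rho_p - rho_f = 1025 - 1000 = 25 kg/m^3
d^2 = (7.2e-05)^2 = 5.184e-09 m^2
Numerator = (rho_p - rho_f) * g * d^2 = 25 * 9.81 * 5.184e-09 = 1.271376e-06
Denominator = 18 * mu = 18 * 0.001 = 0.018
v_s = 1.271376e-06 / 0.018 = 7.0632e-05 m/s
Check: Re = rho_f * v_s * d / mu = 1000 * 7.0632e-05 * 7.2e-05 / 0.001 = 0.00509 < 1, so Stokes' law applies.

7.0632e-05 m/s


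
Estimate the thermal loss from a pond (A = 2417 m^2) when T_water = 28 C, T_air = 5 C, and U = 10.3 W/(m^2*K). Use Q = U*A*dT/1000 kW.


Temperature difference dT = 28 - 5 = 23 K
Heat loss (W) = U * A * dT = 10.3 * 2417 * 23 = 572587.3 W
Convert to kW: 572587.3 / 1000 = 572.5873 kW

572.5873 kW


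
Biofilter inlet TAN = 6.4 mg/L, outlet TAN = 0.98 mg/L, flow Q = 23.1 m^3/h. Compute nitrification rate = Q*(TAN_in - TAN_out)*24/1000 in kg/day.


Concentration drop: TAN_in - TAN_out = 6.4 - 0.98 = 5.42 mg/L
Hourly TAN removed = Q * dTAN = 23.1 m^3/h * 5.42 mg/L = 125.202 g/h  (m^3/h * mg/L = g/h)
Daily TAN removed = 125.202 * 24 = 3004.848 g/day
Convert to kg/day: 3004.848 / 1000 = 3.004848 kg/day

3.004848 kg/day


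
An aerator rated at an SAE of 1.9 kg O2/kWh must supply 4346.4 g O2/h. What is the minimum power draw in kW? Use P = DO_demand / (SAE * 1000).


SAE in g O2/kWh = 1.9 * 1000 = 1900 g/kWh
P = DO_demand / SAE_g = 4346.4 / 1900 = 2.28758 kW

2.28758 kW


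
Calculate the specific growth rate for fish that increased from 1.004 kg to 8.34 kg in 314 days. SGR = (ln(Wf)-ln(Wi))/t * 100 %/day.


ln(W_f) = ln(8.34) = 2.1210632
ln(W_i) = ln(1.004) = 0.0039920213
ln(W_f) - ln(W_i) = 2.1210632 - 0.0039920213 = 2.1170712
SGR = 2.1170712 / 314 * 100 = 0.674226 %/day

0.674226 %/day


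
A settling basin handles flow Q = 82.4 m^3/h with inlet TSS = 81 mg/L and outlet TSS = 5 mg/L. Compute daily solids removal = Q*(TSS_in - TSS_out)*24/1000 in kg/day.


Concentration drop: TSS_in - TSS_out = 81 - 5 = 76 mg/L
Hourly solids removed = Q * dTSS = 82.4 m^3/h * 76 mg/L = 6262.4 g/h  (m^3/h * mg/L = g/h)
Daily solids removed = 6262.4 * 24 = 150297.6 g/day
Convert g to kg: 150297.6 / 1000 = 150.2976 kg/day

150.2976 kg/day


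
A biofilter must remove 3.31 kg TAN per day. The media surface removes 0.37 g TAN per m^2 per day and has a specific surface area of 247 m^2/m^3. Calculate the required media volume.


A = 3.31*1000 / 0.37 = 8945.9459 m^2
V = 8945.9459 / 247 = 36.2184

36.2184 m^3


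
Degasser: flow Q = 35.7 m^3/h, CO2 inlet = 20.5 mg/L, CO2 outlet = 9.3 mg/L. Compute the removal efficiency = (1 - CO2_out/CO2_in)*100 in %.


CO2_out / CO2_in = 9.3 / 20.5 = 0.45365854
Fraction remaining = 0.45365854
efficiency = (1 - 0.45365854) * 100 = 54.6341 %

54.6341 %


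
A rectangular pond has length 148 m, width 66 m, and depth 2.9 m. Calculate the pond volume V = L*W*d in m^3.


Base area = L * W = 148 * 66 = 9768 m^2
Volume = area * depth = 9768 * 2.9 = 28327.2 m^3

28327.2 m^3


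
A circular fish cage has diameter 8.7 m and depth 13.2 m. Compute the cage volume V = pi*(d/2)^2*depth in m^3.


r = d/2 = 8.7/2 = 4.35 m
Base area = pi*r^2 = pi*4.35^2 = 59.446787 m^2
Volume = 59.446787 * 13.2 = 784.698 m^3

784.698 m^3


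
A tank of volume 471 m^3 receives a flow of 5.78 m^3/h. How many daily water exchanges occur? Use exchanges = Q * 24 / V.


Daily flow volume = 5.78 m^3/h * 24 h = 138.72 m^3/day
Exchanges = daily flow / tank volume = 138.72 / 471 = 0.294522 exchanges/day

0.294522 exchanges/day


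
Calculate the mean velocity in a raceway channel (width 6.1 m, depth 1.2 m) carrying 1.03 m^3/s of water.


Cross-sectional area = W * d = 6.1 * 1.2 = 7.32 m^2
Velocity = Q / A = 1.03 / 7.32 = 0.14071 m/s

0.14071 m/s


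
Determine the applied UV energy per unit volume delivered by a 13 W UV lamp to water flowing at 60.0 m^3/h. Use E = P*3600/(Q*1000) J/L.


Energy delivered per hour = 13 W * 3600 s = 46800 J/h
Volume treated per hour = 60.0 m^3/h * 1000 = 60000 L/h
dose = 46800 / 60000 = 0.78 J/L

0.78 J/L


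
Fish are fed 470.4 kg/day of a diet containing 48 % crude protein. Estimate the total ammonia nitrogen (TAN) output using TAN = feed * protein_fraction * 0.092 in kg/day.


Protein in feed = 470.4 * 48/100 = 225.792 kg/day
TAN = protein * 0.092 = 225.792 * 0.092 = 20.772864 kg/day

20.772864 kg/day


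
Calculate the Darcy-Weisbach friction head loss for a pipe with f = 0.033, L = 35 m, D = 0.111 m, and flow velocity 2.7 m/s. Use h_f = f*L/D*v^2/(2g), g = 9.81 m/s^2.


v^2 = 2.7^2 = 7.29 m^2/s^2
L/D = 35/0.111 = 315.31532
h_f = f*(L/D)*v^2/(2g) = 0.033 * 315.31532 * 7.29 / 19.62 = 3.86623 m

3.86623 m


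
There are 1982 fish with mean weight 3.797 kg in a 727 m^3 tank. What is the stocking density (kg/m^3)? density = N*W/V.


Total biomass = 1982 fish * 3.797 kg = 7525.654 kg
Density = total biomass / volume = 7525.654 / 727 = 10.3517 kg/m^3

10.3517 kg/m^3


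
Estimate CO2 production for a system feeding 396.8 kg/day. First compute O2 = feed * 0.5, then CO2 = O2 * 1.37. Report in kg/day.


O2 = 396.8 * 0.5 = 198.4
CO2 = 198.4 * 1.37 = 271.808

271.808 kg/day


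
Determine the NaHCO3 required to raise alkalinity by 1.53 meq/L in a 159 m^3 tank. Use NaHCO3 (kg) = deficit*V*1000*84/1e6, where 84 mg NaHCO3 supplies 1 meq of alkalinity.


Tank volume in L = 159 m^3 * 1000 = 159000 L
Total meq required = 1.53 meq/L * 159000 L = 243270 meq
NaHCO3 mass = 243270 meq * 84 mg/meq / 1e6 = 20.4347 kg

20.4347 kg


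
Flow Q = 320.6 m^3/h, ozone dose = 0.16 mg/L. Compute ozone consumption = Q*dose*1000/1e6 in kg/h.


O3 demand (mg/h) = Q * dose * 1000 = 320.6 * 0.16 * 1000 = 51296 mg/h
Convert mg to kg: 51296 / 1e6 = 0.051296 kg/h

0.051296 kg/h


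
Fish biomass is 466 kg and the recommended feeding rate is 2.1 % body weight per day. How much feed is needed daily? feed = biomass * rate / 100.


Feeding rate fraction = 2.1% / 100 = 0.021
Daily feed = 466 kg * 0.021 = 9.786 kg/day

9.786 kg/day


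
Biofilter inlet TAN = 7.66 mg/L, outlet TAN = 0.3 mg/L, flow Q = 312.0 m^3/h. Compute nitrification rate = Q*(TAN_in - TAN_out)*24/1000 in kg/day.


Concentration drop: TAN_in - TAN_out = 7.66 - 0.3 = 7.36 mg/L
Hourly TAN removed = Q * dTAN = 312.0 m^3/h * 7.36 mg/L = 2296.32 g/h  (m^3/h * mg/L = g/h)
Daily TAN removed = 2296.32 * 24 = 55111.68 g/day
Convert to kg/day: 55111.68 / 1000 = 55.11168 kg/day

55.11168 kg/day


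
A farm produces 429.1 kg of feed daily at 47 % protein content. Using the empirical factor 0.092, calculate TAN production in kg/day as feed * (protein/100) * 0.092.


Protein in feed = 429.1 * 47/100 = 201.677 kg/day
TAN = protein * 0.092 = 201.677 * 0.092 = 18.554284 kg/day

18.554284 kg/day


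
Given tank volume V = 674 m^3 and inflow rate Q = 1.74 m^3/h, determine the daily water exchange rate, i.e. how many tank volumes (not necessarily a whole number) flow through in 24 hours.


Daily flow volume = 1.74 m^3/h * 24 h = 41.76 m^3/day
Exchanges = daily flow / tank volume = 41.76 / 674 = 0.0619585 exchanges/day

0.0619585 exchanges/day


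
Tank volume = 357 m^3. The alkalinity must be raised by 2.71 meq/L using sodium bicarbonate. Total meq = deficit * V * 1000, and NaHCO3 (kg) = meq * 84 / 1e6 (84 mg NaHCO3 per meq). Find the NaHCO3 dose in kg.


Tank volume in L = 357 m^3 * 1000 = 357000 L
Total meq required = 2.71 meq/L * 357000 L = 967470 meq
NaHCO3 mass = 967470 meq * 84 mg/meq / 1e6 = 81.2675 kg

81.2675 kg


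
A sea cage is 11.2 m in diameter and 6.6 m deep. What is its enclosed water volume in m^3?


r = d/2 = 11.2/2 = 5.6 m
Base area = pi*r^2 = pi*5.6^2 = 98.520346 m^2
Volume = 98.520346 * 6.6 = 650.234 m^3

650.234 m^3


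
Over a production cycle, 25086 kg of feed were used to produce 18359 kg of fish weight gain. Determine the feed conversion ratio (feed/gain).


FCR = feed consumed / weight gained
FCR = 25086 kg / 18359 kg = 1.36641

1.36641


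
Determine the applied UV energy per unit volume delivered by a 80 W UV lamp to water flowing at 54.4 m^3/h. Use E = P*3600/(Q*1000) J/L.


Energy delivered per hour = 80 W * 3600 s = 288000 J/h
Volume treated per hour = 54.4 m^3/h * 1000 = 54400 L/h
dose = 288000 / 54400 = 5.29412 J/L

5.29412 J/L


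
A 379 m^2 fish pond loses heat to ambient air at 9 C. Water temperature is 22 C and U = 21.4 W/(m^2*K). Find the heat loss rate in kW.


Temperature difference dT = 22 - 9 = 13 K
Heat loss (W) = U * A * dT = 21.4 * 379 * 13 = 105437.8 W
Convert to kW: 105437.8 / 1000 = 105.4378 kW

105.4378 kW


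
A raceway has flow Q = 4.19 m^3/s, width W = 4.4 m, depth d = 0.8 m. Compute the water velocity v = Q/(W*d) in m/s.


Cross-sectional area = W * d = 4.4 * 0.8 = 3.52 m^2
Velocity = Q / A = 4.19 / 3.52 = 1.19034 m/s

1.19034 m/s


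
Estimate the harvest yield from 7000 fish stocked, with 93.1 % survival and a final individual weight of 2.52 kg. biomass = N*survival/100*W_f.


Survivors = 7000 * 93.1/100 = 6517 fish
Harvest biomass = survivors * W_f = 6517 * 2.52 = 16422.84 kg

16422.84 kg


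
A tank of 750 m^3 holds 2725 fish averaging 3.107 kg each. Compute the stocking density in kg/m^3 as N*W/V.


Total biomass = 2725 fish * 3.107 kg = 8466.575 kg
Density = total biomass / volume = 8466.575 / 750 = 11.2888 kg/m^3

11.2888 kg/m^3


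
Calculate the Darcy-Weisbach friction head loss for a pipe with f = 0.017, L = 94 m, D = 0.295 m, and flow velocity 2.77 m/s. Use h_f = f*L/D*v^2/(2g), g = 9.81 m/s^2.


v^2 = 2.77^2 = 7.6729 m^2/s^2
L/D = 94/0.295 = 318.64407
h_f = f*(L/D)*v^2/(2g) = 0.017 * 318.64407 * 7.6729 / 19.62 = 2.11844 m

2.11844 m


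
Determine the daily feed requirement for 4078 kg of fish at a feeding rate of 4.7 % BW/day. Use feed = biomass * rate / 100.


Feeding rate fraction = 4.7% / 100 = 0.047
Daily feed = 4078 kg * 0.047 = 191.666 kg/day

191.666 kg/day


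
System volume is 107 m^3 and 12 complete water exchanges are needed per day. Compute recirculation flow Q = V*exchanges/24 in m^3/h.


Daily recirculation volume = 107 m^3 * 12 = 1284 m^3/day
Flow rate Q = daily volume / 24 h = 1284 / 24 = 53.5 m^3/h

53.5 m^3/h


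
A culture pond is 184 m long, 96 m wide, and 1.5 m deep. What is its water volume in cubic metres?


Base area = L * W = 184 * 96 = 17664 m^2
Volume = area * depth = 17664 * 1.5 = 26496 m^3

26496 m^3


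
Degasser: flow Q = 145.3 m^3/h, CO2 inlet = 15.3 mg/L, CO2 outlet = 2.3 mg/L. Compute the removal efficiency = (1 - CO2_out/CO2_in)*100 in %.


CO2_out / CO2_in = 2.3 / 15.3 = 0.1503268
Fraction remaining = 0.1503268
efficiency = (1 - 0.1503268) * 100 = 84.9673 %

84.9673 %


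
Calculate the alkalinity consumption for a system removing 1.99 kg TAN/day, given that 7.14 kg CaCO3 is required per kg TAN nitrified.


Alkalinity factor: 7.14 kg CaCO3 consumed per kg TAN nitrified
alk = 1.99 kg TAN * 7.14 = 14.2086 kg CaCO3/day

14.2086 kg CaCO3/day


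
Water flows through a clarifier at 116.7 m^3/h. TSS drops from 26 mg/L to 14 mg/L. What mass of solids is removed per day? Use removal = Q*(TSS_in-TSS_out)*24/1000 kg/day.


Concentration drop: TSS_in - TSS_out = 26 - 14 = 12 mg/L
Hourly solids removed = Q * dTSS = 116.7 m^3/h * 12 mg/L = 1400.4 g/h  (m^3/h * mg/L = g/h)
Daily solids removed = 1400.4 * 24 = 33609.6 g/day
Convert g to kg: 33609.6 / 1000 = 33.6096 kg/day

33.6096 kg/day


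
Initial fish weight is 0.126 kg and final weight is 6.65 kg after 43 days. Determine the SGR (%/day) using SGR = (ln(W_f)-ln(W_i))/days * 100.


ln(W_f) = ln(6.65) = 1.8946169
ln(W_i) = ln(0.126) = -2.0714734
ln(W_f) - ln(W_i) = 1.8946169 - -2.0714734 = 3.9660903
SGR = 3.9660903 / 43 * 100 = 9.22347 %/day

9.22347 %/day


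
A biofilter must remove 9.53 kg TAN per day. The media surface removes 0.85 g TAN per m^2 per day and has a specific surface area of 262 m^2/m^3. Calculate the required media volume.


A = 9.53*1000 / 0.85 = 11211.765 m^2
V = 11211.765 / 262 = 42.793

42.793 m^3


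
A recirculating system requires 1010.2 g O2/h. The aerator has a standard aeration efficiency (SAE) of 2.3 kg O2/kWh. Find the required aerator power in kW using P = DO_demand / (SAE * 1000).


SAE in g O2/kWh = 2.3 * 1000 = 2300 g/kWh
P = DO_demand / SAE_g = 1010.2 / 2300 = 0.439217 kW

0.439217 kW


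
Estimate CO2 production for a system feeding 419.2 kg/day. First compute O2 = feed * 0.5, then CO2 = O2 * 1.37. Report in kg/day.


O2 = 419.2 * 0.5 = 209.6
CO2 = 209.6 * 1.37 = 287.152

287.152 kg/day


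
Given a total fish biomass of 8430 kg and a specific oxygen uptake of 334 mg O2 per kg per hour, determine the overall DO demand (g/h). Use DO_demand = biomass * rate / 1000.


Total O2 consumption (mg/h) = 8430 kg * 334 mg/(kg*h) = 2815620 mg/h
Convert to g/h: 2815620 / 1000 = 2815.62 g/h

2815.62 g/h


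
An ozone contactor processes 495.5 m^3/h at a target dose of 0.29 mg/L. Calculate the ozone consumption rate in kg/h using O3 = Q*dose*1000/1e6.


O3 demand (mg/h) = Q * dose * 1000 = 495.5 * 0.29 * 1000 = 143695 mg/h
Convert mg to kg: 143695 / 1e6 = 0.143695 kg/h

0.143695 kg/h


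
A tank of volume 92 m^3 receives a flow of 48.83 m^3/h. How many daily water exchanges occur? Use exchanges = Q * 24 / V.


Daily flow volume = 48.83 m^3/h * 24 h = 1171.92 m^3/day
Exchanges = daily flow / tank volume = 1171.92 / 92 = 12.7383 exchanges/day

12.7383 exchanges/day


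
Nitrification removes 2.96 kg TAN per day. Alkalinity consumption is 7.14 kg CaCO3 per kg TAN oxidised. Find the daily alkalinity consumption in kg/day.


Alkalinity factor: 7.14 kg CaCO3 consumed per kg TAN nitrified
alk = 2.96 kg TAN * 7.14 = 21.1344 kg CaCO3/day

21.1344 kg CaCO3/day


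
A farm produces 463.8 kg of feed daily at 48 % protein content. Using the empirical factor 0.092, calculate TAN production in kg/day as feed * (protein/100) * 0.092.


Protein in feed = 463.8 * 48/100 = 222.624 kg/day
TAN = protein * 0.092 = 222.624 * 0.092 = 20.481408 kg/day

20.481408 kg/day


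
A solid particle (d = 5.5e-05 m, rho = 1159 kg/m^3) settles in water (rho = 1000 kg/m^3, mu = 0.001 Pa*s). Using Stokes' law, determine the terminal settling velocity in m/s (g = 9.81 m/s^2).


Density difference: rho_p - rho_f = 1159 - 1000 = 159 kg/m^3
d^2 = (5.5e-05)^2 = 3.025e-09 m^2
Numerator = (rho_p - rho_f) * g * d^2 = 159 * 9.81 * 3.025e-09 = 4.7183648e-06
Denominator = 18 * mu = 18 * 0.001 = 0.018
v_s = 4.7183648e-06 / 0.018 = 2.62131e-04 m/s
Check: Re = rho_f * v_s * d / mu = 1000 * 2.62131e-04 * 5.5e-05 / 0.001 = 0.0144 < 1, so Stokes' law applies.

2.62131e-04 m/s


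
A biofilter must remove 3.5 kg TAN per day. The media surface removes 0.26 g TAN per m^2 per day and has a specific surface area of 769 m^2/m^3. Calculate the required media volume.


A = 3.5*1000 / 0.26 = 13461.538 m^2
V = 13461.538 / 769 = 17.5053

17.5053 m^3


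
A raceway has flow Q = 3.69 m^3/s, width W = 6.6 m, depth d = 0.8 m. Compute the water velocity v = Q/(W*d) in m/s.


Cross-sectional area = W * d = 6.6 * 0.8 = 5.28 m^2
Velocity = Q / A = 3.69 / 5.28 = 0.698864 m/s

0.698864 m/s


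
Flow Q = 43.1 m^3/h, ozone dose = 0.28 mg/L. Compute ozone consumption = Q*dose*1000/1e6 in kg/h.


O3 demand (mg/h) = Q * dose * 1000 = 43.1 * 0.28 * 1000 = 12068 mg/h
Convert mg to kg: 12068 / 1e6 = 0.012068 kg/h

0.012068 kg/h


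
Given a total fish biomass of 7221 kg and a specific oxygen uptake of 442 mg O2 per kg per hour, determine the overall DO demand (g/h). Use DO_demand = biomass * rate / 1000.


Total O2 consumption (mg/h) = 7221 kg * 442 mg/(kg*h) = 3191682 mg/h
Convert to g/h: 3191682 / 1000 = 3191.682 g/h

3191.682 g/h


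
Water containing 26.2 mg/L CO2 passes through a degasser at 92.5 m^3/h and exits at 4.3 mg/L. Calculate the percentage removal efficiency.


CO2_out / CO2_in = 4.3 / 26.2 = 0.16412214
Fraction remaining = 0.16412214
efficiency = (1 - 0.16412214) * 100 = 83.5878 %

83.5878 %


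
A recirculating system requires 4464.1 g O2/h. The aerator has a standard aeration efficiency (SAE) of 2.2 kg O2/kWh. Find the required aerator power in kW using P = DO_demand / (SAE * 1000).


SAE in g O2/kWh = 2.2 * 1000 = 2200 g/kWh
P = DO_demand / SAE_g = 4464.1 / 2200 = 2.02914 kW

2.02914 kW


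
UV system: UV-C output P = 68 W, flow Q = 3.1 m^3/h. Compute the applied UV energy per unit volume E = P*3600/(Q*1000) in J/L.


Energy delivered per hour = 68 W * 3600 s = 244800 J/h
Volume treated per hour = 3.1 m^3/h * 1000 = 3100 L/h
dose = 244800 / 3100 = 78.9677 J/L

78.9677 J/L


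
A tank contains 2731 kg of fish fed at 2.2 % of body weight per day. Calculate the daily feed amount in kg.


Feeding rate fraction = 2.2% / 100 = 0.022
Daily feed = 2731 kg * 0.022 = 60.082 kg/day

60.082 kg/day


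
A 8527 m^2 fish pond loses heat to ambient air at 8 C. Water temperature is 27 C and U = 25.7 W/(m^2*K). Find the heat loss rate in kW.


Temperature difference dT = 27 - 8 = 19 K
Heat loss (W) = U * A * dT = 25.7 * 8527 * 19 = 4163734.1 W
Convert to kW: 4163734.1 / 1000 = 4163.7341 kW

4163.7341 kW


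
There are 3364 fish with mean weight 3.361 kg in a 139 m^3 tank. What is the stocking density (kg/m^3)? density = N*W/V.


Total biomass = 3364 fish * 3.361 kg = 11306.404 kg
Density = total biomass / volume = 11306.404 / 139 = 81.341 kg/m^3

81.341 kg/m^3


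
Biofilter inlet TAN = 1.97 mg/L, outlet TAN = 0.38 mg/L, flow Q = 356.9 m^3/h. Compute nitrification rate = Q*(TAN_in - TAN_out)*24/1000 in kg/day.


Concentration drop: TAN_in - TAN_out = 1.97 - 0.38 = 1.59 mg/L
Hourly TAN removed = Q * dTAN = 356.9 m^3/h * 1.59 mg/L = 567.471 g/h  (m^3/h * mg/L = g/h)
Daily TAN removed = 567.471 * 24 = 13619.304 g/day
Convert to kg/day: 13619.304 / 1000 = 13.619304 kg/day

13.619304 kg/day


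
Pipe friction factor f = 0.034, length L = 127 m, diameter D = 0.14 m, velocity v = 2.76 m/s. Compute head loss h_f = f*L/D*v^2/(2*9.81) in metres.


v^2 = 2.76^2 = 7.6176 m^2/s^2
L/D = 127/0.14 = 907.14286
h_f = f*(L/D)*v^2/(2g) = 0.034 * 907.14286 * 7.6176 / 19.62 = 11.975 m

11.975 m


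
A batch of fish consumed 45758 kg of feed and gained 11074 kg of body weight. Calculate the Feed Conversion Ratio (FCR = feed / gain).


FCR = feed consumed / weight gained
FCR = 45758 kg / 11074 kg = 4.13202

4.13202


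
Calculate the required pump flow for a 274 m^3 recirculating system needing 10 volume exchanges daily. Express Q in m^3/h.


Daily recirculation volume = 274 m^3 * 10 = 2740 m^3/day
Flow rate Q = daily volume / 24 h = 2740 / 24 = 114.167 m^3/h

114.167 m^3/h


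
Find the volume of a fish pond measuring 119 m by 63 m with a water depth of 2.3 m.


Base area = L * W = 119 * 63 = 7497 m^2
Volume = area * depth = 7497 * 2.3 = 17243.1 m^3

17243.1 m^3


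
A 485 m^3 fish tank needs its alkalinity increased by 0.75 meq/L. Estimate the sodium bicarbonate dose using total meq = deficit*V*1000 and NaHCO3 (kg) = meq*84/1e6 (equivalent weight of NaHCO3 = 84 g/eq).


Tank volume in L = 485 m^3 * 1000 = 485000 L
Total meq required = 0.75 meq/L * 485000 L = 363750 meq
NaHCO3 mass = 363750 meq * 84 mg/meq / 1e6 = 30.555 kg

30.555 kg


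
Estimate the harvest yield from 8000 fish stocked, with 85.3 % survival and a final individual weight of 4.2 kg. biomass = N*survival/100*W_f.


Survivors = 8000 * 85.3/100 = 6824 fish
Harvest biomass = survivors * W_f = 6824 * 4.2 = 28660.8 kg

28660.8 kg


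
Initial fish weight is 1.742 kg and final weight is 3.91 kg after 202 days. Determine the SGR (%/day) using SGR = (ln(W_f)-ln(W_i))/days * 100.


ln(W_f) = ln(3.91) = 1.3635374
ln(W_i) = ln(1.742) = 0.55503388
ln(W_f) - ln(W_i) = 1.3635374 - 0.55503388 = 0.80850352
SGR = 0.80850352 / 202 * 100 = 0.400249 %/day

0.400249 %/day


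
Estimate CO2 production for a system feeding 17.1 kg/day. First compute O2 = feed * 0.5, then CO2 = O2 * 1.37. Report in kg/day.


O2 = 17.1 * 0.5 = 8.55
CO2 = 8.55 * 1.37 = 11.7135

11.7135 kg/day


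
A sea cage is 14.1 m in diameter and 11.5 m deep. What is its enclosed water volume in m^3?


r = d/2 = 14.1/2 = 7.05 m
Base area = pi*r^2 = pi*7.05^2 = 156.14501 m^2
Volume = 156.14501 * 11.5 = 1795.67 m^3

1795.67 m^3


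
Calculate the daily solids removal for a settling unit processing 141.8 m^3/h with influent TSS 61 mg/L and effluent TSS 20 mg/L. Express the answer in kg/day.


Concentration drop: TSS_in - TSS_out = 61 - 20 = 41 mg/L
Hourly solids removed = Q * dTSS = 141.8 m^3/h * 41 mg/L = 5813.8 g/h  (m^3/h * mg/L = g/h)
Daily solids removed = 5813.8 * 24 = 139531.2 g/day
Convert g to kg: 139531.2 / 1000 = 139.5312 kg/day

139.5312 kg/day


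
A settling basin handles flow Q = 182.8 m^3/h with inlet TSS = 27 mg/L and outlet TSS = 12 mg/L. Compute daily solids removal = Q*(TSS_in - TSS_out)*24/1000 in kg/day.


Concentration drop: TSS_in - TSS_out = 27 - 12 = 15 mg/L
Hourly solids removed = Q * dTSS = 182.8 m^3/h * 15 mg/L = 2742 g/h  (m^3/h * mg/L = g/h)
Daily solids removed = 2742 * 24 = 65808 g/day
Convert g to kg: 65808 / 1000 = 65.808 kg/day

65.808 kg/day


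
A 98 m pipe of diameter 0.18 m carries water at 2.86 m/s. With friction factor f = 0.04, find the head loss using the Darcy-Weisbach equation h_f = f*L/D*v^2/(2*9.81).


v^2 = 2.86^2 = 8.1796 m^2/s^2
L/D = 98/0.18 = 544.44444
h_f = f*(L/D)*v^2/(2g) = 0.04 * 544.44444 * 8.1796 / 19.62 = 9.07918 m

9.07918 m


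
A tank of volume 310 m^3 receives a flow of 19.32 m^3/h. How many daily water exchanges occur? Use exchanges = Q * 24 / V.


Daily flow volume = 19.32 m^3/h * 24 h = 463.68 m^3/day
Exchanges = daily flow / tank volume = 463.68 / 310 = 1.49574 exchanges/day

1.49574 exchanges/day


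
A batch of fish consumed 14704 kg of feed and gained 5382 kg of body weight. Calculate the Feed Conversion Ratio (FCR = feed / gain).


FCR = feed consumed / weight gained
FCR = 14704 kg / 5382 kg = 2.73207

2.73207


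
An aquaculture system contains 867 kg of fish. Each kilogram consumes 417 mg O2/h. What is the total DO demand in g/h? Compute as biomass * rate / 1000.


Total O2 consumption (mg/h) = 867 kg * 417 mg/(kg*h) = 361539 mg/h
Convert to g/h: 361539 / 1000 = 361.539 g/h

361.539 g/h


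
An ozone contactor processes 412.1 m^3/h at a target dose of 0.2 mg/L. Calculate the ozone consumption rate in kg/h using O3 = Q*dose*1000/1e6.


O3 demand (mg/h) = Q * dose * 1000 = 412.1 * 0.2 * 1000 = 82420 mg/h
Convert mg to kg: 82420 / 1e6 = 0.08242 kg/h

0.08242 kg/h


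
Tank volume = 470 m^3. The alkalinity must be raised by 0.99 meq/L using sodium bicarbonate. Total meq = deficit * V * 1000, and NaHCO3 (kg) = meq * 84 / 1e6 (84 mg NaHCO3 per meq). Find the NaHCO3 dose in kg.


Tank volume in L = 470 m^3 * 1000 = 470000 L
Total meq required = 0.99 meq/L * 470000 L = 465300 meq
NaHCO3 mass = 465300 meq * 84 mg/meq / 1e6 = 39.0852 kg

39.0852 kg


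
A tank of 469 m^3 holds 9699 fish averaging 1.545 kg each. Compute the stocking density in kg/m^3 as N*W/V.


Total biomass = 9699 fish * 1.545 kg = 14984.955 kg
Density = total biomass / volume = 14984.955 / 469 = 31.9509 kg/m^3

31.9509 kg/m^3


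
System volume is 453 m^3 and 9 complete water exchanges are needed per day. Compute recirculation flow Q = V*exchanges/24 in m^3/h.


Daily recirculation volume = 453 m^3 * 9 = 4077 m^3/day
Flow rate Q = daily volume / 24 h = 4077 / 24 = 169.875 m^3/h

169.875 m^3/h


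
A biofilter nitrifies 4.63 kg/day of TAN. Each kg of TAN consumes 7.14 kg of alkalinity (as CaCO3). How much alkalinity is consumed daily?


Alkalinity factor: 7.14 kg CaCO3 consumed per kg TAN nitrified
alk = 4.63 kg TAN * 7.14 = 33.0582 kg CaCO3/day

33.0582 kg CaCO3/day


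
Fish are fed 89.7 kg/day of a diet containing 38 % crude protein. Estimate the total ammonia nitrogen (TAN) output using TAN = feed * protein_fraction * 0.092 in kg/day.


Protein in feed = 89.7 * 38/100 = 34.086 kg/day
TAN = protein * 0.092 = 34.086 * 0.092 = 3.135912 kg/day

3.135912 kg/day


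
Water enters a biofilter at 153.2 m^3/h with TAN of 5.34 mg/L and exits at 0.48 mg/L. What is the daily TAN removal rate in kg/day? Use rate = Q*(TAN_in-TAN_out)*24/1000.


Concentration drop: TAN_in - TAN_out = 5.34 - 0.48 = 4.86 mg/L
Hourly TAN removed = Q * dTAN = 153.2 m^3/h * 4.86 mg/L = 744.552 g/h  (m^3/h * mg/L = g/h)
Daily TAN removed = 744.552 * 24 = 17869.248 g/day
Convert to kg/day: 17869.248 / 1000 = 17.869248 kg/day

17.869248 kg/day


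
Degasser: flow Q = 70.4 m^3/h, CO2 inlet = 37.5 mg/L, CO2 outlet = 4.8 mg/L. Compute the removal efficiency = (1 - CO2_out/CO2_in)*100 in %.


CO2_out / CO2_in = 4.8 / 37.5 = 0.128
Fraction remaining = 0.128
efficiency = (1 - 0.128) * 100 = 87.2 %

87.2 %


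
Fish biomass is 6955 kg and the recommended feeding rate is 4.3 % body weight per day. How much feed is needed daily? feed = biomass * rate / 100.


Feeding rate fraction = 4.3% / 100 = 0.043
Daily feed = 6955 kg * 0.043 = 299.065 kg/day

299.065 kg/day


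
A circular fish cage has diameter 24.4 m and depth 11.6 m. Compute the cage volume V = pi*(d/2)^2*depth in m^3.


r = d/2 = 24.4/2 = 12.2 m
Base area = pi*r^2 = pi*12.2^2 = 467.59465 m^2
Volume = 467.59465 * 11.6 = 5424.1 m^3

5424.1 m^3


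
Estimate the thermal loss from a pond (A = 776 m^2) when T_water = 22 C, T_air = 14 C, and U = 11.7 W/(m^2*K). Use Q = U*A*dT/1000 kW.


Temperature difference dT = 22 - 14 = 8 K
Heat loss (W) = U * A * dT = 11.7 * 776 * 8 = 72633.6 W
Convert to kW: 72633.6 / 1000 = 72.6336 kW

72.6336 kW


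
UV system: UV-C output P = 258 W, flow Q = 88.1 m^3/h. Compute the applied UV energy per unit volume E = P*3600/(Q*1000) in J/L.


Energy delivered per hour = 258 W * 3600 s = 928800 J/h
Volume treated per hour = 88.1 m^3/h * 1000 = 88100 L/h
dose = 928800 / 88100 = 10.5426 J/L

10.5426 J/L


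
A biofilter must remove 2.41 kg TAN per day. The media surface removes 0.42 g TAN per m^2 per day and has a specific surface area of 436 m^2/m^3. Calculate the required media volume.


A = 2.41*1000 / 0.42 = 5738.0952 m^2
V = 5738.0952 / 436 = 13.1608

13.1608 m^3


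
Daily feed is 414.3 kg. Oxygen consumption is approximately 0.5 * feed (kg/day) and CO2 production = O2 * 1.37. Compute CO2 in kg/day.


O2 = 414.3 * 0.5 = 207.15
CO2 = 207.15 * 1.37 = 283.7955

283.7955 kg/day


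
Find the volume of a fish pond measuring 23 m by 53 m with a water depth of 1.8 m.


Base area = L * W = 23 * 53 = 1219 m^2
Volume = area * depth = 1219 * 1.8 = 2194.2 m^3

2194.2 m^3


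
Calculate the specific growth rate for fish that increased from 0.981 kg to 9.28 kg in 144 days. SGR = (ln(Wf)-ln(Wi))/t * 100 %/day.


ln(W_f) = ln(9.28) = 2.2278615
ln(W_i) = ln(0.981) = -0.019182819
ln(W_f) - ln(W_i) = 2.2278615 - -0.019182819 = 2.2470443
SGR = 2.2470443 / 144 * 100 = 1.56045 %/day

1.56045 %/day


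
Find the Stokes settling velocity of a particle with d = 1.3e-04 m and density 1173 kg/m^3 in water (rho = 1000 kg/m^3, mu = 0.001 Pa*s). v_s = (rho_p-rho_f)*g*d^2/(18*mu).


Density difference: rho_p - rho_f = 1173 - 1000 = 173 kg/m^3
d^2 = (1.3e-04)^2 = 1.69e-08 m^2
Numerator = (rho_p - rho_f) * g * d^2 = 173 * 9.81 * 1.69e-08 = 2.8681497e-05
Denominator = 18 * mu = 18 * 0.001 = 0.018
v_s = 2.8681497e-05 / 0.018 = 0.00159342 m/s
Check: Re = rho_f * v_s * d / mu = 1000 * 0.00159342 * 1.3e-04 / 0.001 = 0.207 < 1, so Stokes' law applies.

0.00159342 m/s


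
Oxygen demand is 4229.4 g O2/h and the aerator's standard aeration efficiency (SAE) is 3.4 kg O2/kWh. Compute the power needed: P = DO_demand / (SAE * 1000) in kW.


SAE in g O2/kWh = 3.4 * 1000 = 3400 g/kWh
P = DO_demand / SAE_g = 4229.4 / 3400 = 1.24394 kW

1.24394 kW


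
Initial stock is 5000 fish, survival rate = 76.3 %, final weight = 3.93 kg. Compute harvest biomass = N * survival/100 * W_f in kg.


Survivors = 5000 * 76.3/100 = 3815 fish
Harvest biomass = survivors * W_f = 3815 * 3.93 = 14992.95 kg

14992.95 kg


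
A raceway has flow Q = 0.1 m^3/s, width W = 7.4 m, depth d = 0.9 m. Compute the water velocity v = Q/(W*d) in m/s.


Cross-sectional area = W * d = 7.4 * 0.9 = 6.66 m^2
Velocity = Q / A = 0.1 / 6.66 = 0.015015 m/s

0.015015 m/s


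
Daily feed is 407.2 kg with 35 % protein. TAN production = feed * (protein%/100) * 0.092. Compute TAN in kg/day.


Protein in feed = 407.2 * 35/100 = 142.52 kg/day
TAN = protein * 0.092 = 142.52 * 0.092 = 13.11184 kg/day

13.11184 kg/day


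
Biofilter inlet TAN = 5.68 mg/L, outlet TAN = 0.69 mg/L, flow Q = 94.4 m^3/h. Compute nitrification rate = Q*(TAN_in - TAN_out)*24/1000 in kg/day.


Concentration drop: TAN_in - TAN_out = 5.68 - 0.69 = 4.99 mg/L
Hourly TAN removed = Q * dTAN = 94.4 m^3/h * 4.99 mg/L = 471.056 g/h  (m^3/h * mg/L = g/h)
Daily TAN removed = 471.056 * 24 = 11305.344 g/day
Convert to kg/day: 11305.344 / 1000 = 11.305344 kg/day

11.305344 kg/day


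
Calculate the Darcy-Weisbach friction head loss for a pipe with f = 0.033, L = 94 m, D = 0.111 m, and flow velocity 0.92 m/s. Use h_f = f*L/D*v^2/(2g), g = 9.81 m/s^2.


v^2 = 0.92^2 = 0.8464 m^2/s^2
L/D = 94/0.111 = 846.84685
h_f = f*(L/D)*v^2/(2g) = 0.033 * 846.84685 * 0.8464 / 19.62 = 1.20558 m

1.20558 m


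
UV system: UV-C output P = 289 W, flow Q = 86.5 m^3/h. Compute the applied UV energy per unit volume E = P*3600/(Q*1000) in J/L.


Energy delivered per hour = 289 W * 3600 s = 1040400 J/h
Volume treated per hour = 86.5 m^3/h * 1000 = 86500 L/h
dose = 1040400 / 86500 = 12.0277 J/L

12.0277 J/L


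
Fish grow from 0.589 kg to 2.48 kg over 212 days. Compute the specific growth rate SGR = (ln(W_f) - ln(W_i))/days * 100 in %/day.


ln(W_f) = ln(2.48) = 0.90825856
ln(W_i) = ln(0.589) = -0.5293291
ln(W_f) - ln(W_i) = 0.90825856 - -0.5293291 = 1.4375877
SGR = 1.4375877 / 212 * 100 = 0.678107 %/day

0.678107 %/day


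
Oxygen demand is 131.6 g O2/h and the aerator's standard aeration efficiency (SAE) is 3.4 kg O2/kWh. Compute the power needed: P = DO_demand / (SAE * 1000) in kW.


SAE in g O2/kWh = 3.4 * 1000 = 3400 g/kWh
P = DO_demand / SAE_g = 131.6 / 3400 = 0.0387059 kW

0.0387059 kW


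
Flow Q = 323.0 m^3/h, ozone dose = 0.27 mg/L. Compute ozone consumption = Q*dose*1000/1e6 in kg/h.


O3 demand (mg/h) = Q * dose * 1000 = 323.0 * 0.27 * 1000 = 87210 mg/h
Convert mg to kg: 87210 / 1e6 = 0.08721 kg/h

0.08721 kg/h


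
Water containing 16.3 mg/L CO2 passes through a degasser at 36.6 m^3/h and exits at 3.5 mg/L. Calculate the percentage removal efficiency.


CO2_out / CO2_in = 3.5 / 16.3 = 0.21472393
Fraction remaining = 0.21472393
efficiency = (1 - 0.21472393) * 100 = 78.5276 %

78.5276 %


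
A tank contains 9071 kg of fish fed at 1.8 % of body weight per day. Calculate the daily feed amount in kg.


Feeding rate fraction = 1.8% / 100 = 0.018
Daily feed = 9071 kg * 0.018 = 163.278 kg/day

163.278 kg/day


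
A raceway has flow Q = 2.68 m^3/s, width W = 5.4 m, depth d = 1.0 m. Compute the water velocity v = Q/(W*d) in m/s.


Cross-sectional area = W * d = 5.4 * 1.0 = 5.4 m^2
Velocity = Q / A = 2.68 / 5.4 = 0.496296 m/s

0.496296 m/s


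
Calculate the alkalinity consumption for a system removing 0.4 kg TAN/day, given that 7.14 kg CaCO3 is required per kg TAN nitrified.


Alkalinity factor: 7.14 kg CaCO3 consumed per kg TAN nitrified
alk = 0.4 kg TAN * 7.14 = 2.856 kg CaCO3/day

2.856 kg CaCO3/day


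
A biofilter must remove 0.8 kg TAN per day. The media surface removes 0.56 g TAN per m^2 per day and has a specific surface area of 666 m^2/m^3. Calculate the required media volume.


A = 0.8*1000 / 0.56 = 1428.5714 m^2
V = 1428.5714 / 666 = 2.145

2.145 m^3


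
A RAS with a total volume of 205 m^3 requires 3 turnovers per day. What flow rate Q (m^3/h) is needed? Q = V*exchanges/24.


Daily recirculation volume = 205 m^3 * 3 = 615 m^3/day
Flow rate Q = daily volume / 24 h = 615 / 24 = 25.625 m^3/h

25.625 m^3/h


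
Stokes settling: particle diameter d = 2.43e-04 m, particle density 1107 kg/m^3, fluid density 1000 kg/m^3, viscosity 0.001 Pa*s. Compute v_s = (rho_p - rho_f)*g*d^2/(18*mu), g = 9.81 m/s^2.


Density difference: rho_p - rho_f = 1107 - 1000 = 107 kg/m^3
d^2 = (2.43e-04)^2 = 5.9049e-08 m^2
Numerator = (rho_p - rho_f) * g * d^2 = 107 * 9.81 * 5.9049e-08 = 6.1981964e-05
Denominator = 18 * mu = 18 * 0.001 = 0.018
v_s = 6.1981964e-05 / 0.018 = 0.00344344 m/s
Check: Re = rho_f * v_s * d / mu = 1000 * 0.00344344 * 2.43e-04 / 0.001 = 0.837 < 1, so Stokes' law applies.

0.00344344 m/s
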